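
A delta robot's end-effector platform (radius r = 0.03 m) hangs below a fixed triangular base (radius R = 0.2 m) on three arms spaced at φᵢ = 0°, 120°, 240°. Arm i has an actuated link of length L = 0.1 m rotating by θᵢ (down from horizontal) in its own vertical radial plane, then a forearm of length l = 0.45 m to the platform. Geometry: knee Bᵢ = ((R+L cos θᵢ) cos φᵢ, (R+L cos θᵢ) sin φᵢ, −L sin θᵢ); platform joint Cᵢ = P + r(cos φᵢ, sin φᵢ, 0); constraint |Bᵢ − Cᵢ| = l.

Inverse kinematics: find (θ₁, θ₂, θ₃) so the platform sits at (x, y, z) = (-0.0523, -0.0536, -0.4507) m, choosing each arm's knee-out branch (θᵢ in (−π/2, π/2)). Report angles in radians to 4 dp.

rotate P by −φ1: (-0.0523, -0.0536, -0.4507)
  A=0.2223, B=-0.4507, C=(l²−L²−A²−y'²−z²)/(2L)=-0.3146
  √(A²+B²)=0.5025;  θ1 = -1.1126+2.2472 ≈ 1.1347
φ2=120.0° → target in arm frame (-0.0203, 0.0721)
  A=0.1903, B=-0.4507, C=(l²−L²−A²−y'²−z²)/(2L)=-0.2602
  γ=atan2(-0.4507,0.1903)=-1.1713;  ψ=arccos(-0.5318)=2.1315;  θ2=γ+ψ≈0.9602
rotate P by −φ3: (0.0726, -0.0185, -0.4507)
  e−x'=0.0974;  (l²−L²−(e−x')²−y'²−z²)/2L = -0.1023
  γ=atan2(-0.4507,0.0974)=-1.3579;  ψ=arccos(-0.2219)=1.7946;  θ3=γ+ψ≈0.4367

θ₁ = 1.1347, θ₂ = 0.9602, θ₃ = 0.4367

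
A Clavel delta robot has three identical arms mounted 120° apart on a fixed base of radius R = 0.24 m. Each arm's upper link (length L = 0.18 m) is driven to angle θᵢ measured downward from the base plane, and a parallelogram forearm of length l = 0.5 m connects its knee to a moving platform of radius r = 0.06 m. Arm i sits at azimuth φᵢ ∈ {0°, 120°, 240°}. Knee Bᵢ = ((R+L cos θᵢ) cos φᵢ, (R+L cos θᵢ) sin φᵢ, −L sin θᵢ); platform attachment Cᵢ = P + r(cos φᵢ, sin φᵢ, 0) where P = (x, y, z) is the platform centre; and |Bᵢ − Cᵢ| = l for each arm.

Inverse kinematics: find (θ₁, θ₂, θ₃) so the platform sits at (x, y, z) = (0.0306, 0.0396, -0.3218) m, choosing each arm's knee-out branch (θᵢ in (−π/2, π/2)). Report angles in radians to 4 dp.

θ₁ = -0.3490, θ₂ = -0.2619, θ₃ = 0.1745

rotate P by −φ1: (0.0306, 0.0396, -0.3218)
  A cos θ + B sin θ = C:  0.1494·cos θ + -0.3218·sin θ = 0.2504
  √(A²+B²)=0.3548;  θ1 = -1.1361+0.7872 ≈ -0.3490
φ2=120.0° → target in arm frame (0.0190, -0.0463)
  e−x'=0.1610;  (l²−L²−(e−x')²−y'²−z²)/2L = 0.2388
  √(A²+B²)=0.3598;  θ2 = -1.1069+0.8450 ≈ -0.2619
rotate P by −φ3: (-0.0496, 0.0067, -0.3218)
  A cos θ + B sin θ = C:  0.2296·cos θ + -0.3218·sin θ = 0.1702
  γ=atan2(-0.3218,0.2296)=-0.9511;  ψ=arccos(0.4306)=1.1256;  θ3=γ+ψ≈0.1745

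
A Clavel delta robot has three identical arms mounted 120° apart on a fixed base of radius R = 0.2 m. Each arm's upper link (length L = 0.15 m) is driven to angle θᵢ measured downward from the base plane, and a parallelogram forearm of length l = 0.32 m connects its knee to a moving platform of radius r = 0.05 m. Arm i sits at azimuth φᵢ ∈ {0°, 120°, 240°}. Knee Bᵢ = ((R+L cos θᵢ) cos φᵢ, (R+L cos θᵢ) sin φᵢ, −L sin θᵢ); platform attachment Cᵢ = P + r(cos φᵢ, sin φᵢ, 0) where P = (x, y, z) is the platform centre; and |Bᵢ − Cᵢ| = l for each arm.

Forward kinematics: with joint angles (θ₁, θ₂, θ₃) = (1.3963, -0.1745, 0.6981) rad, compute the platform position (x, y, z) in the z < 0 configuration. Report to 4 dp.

arm 1 at φ=0.0°: ρ1 = 0.1760;  S1 = (0.1760, 0.0000, -0.1477)
S2 = (0.2977·cos120.0°, 0.2977·sin120.0°, 0.0260) = (-0.1489, 0.2578, 0.0260)
φ3=240.0°: virtual centre (-0.1325, -0.2294, -0.0964), radius l
eliminate P² terms by subtracting sphere 1 from 2 and 3
linear system: -0.6498x+0.5157y = 0.0365−0.3475z; -0.6170x+-0.4588y = 0.0267−0.1026z
Cramer: x(z) = -0.0495+0.3446z;  y(z) = 0.0084-0.2397z
sphere 1 gives Az²+Bz+C=0 with A=1.1762, B=0.1360, C=-0.0296;  B²−4AC=0.1580;  roots -0.2268, 0.1112;  negative root z = -0.2268
x = -0.1276, y = 0.0628

(-0.1276, 0.0628, -0.2268)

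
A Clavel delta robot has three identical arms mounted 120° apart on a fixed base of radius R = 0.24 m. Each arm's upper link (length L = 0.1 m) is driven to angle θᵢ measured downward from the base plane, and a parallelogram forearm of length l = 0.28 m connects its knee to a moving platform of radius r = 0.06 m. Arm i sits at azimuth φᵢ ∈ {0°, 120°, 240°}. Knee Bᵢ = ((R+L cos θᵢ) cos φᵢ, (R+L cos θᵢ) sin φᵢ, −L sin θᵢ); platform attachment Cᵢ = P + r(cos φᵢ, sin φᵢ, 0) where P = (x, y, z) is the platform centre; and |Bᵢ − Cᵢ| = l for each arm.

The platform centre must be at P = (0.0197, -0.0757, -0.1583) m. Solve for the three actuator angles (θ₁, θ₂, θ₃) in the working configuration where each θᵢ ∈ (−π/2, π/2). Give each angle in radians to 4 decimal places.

θ₁ = 0.5241, θ₂ = 1.3965, θ₃ = -0.0006

rotate P by −φ1: (0.0197, -0.0757, -0.1583)
  A cos θ + B sin θ = C:  0.1603·cos θ + -0.1583·sin θ = 0.0596
  √(A²+B²)=0.2253;  θ1 = -0.7791+1.3032 ≈ 0.5241
rotate P by −φ2: (-0.0754, 0.0208, -0.1583)
  e−x'=0.2554;  (l²−L²−(e−x')²−y'²−z²)/2L = -0.1116
  θ2 = atan2(B,A) + arccos(C/0.3005) = 1.3965
arm 3 (φ=240.0°): x'=0.0557, y'=0.0549
  e−x'=0.1243;  (l²−L²−(e−x')²−y'²−z²)/2L = 0.1244
  θ3 = atan2(B,A) + arccos(C/0.2013) = -0.0006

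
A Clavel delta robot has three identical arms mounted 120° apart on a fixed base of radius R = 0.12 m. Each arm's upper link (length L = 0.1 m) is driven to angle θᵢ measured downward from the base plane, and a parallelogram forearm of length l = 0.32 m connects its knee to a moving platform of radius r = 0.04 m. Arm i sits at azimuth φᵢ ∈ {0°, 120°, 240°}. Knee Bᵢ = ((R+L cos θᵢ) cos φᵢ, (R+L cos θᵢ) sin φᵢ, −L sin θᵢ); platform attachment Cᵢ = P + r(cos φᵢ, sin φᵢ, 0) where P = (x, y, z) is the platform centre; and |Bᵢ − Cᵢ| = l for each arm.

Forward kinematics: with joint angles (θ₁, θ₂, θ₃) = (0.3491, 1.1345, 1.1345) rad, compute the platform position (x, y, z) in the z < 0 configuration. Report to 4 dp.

(0.1006, 0.0000, -0.3457)

φ1=0.0°: virtual centre (0.1740, 0.0000, -0.0342), radius l
centre 2 = (0.1223·cos120.0°, 0.1223·sin120.0°, -0.0906) = (-0.0611, 0.1059, -0.0906)
φ3=240.0°: virtual centre (-0.0611, -0.1059, -0.0906), radius l
eliminate P² terms by subtracting sphere 1 from 2 and 3
[-0.4702 0.2118 -0.1129]·P = -0.0083;  [-0.4702 -0.2118 -0.1129]·P = -0.0083
det = 0.1991;  x = 0.0176+-0.2400z,  y = 0.0000+0.0000z
sphere 1 gives Az²+Bz+C=0 with A=1.0576, B=0.1435, C=-0.0768;  B²−4AC=0.3454;  roots -0.3457, 0.2100;  negative root z = -0.3457
x = 0.1006, y = 0.0000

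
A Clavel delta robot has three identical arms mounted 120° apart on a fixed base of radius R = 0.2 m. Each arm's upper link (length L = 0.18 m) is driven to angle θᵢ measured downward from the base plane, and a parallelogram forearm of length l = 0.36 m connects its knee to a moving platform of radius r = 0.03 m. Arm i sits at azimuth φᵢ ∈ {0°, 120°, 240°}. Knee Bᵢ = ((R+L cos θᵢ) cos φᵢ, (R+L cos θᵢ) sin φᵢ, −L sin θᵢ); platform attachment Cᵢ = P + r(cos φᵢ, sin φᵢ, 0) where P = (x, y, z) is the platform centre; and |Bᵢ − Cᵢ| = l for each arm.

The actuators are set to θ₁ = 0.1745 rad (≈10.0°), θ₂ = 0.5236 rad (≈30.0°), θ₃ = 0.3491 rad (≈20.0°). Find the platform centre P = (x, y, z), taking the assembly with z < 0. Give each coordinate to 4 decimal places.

(0.0209, -0.0132, -0.1825)

centre 1 = (0.3473·cos0.0°, 0.3473·sin0.0°, -0.0313) = (0.3473, 0.0000, -0.0313)
φ2=120.0°: virtual centre (-0.1629, 0.2822, -0.0900), radius l
φ3=240.0°: virtual centre (-0.1696, -0.2937, -0.0616), radius l
eliminate P² terms by subtracting sphere 1 from 2 and 3
linear system: -1.0204x+0.5644y = -0.0073−-0.1175z; -1.0337x+-0.5874y = -0.0028−-0.0606z
Cramer: x(z) = 0.0049-0.0873z;  y(z) = -0.0040+0.0504z
into |P−centre ₁|² = l²: 1.0102z² + 0.1219z + -0.0114 = 0;  Δ = 0.0610;  z = -0.1825 or 0.0619 → z<0 root = -0.1825
x = 0.0209, y = -0.0132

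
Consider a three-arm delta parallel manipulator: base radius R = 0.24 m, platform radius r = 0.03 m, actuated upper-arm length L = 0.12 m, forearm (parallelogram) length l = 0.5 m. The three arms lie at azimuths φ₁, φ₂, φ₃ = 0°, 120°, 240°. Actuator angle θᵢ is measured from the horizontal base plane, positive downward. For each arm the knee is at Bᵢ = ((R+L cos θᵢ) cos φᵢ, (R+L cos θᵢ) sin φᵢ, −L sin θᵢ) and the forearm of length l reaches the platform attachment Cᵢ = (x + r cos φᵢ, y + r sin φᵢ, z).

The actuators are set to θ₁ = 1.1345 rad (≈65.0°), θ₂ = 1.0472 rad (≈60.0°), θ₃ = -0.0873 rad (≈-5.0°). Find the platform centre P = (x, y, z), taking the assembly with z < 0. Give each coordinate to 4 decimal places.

(-0.0810, -0.1194, -0.4537)

φ1=0.0°: virtual centre (0.2607, 0.0000, -0.1088), radius l
centre 2 = (0.2700·cos120.0°, 0.2700·sin120.0°, -0.1039) = (-0.1350, 0.2338, -0.1039)
centre 3 = (0.3295·cos240.0°, 0.3295·sin240.0°, 0.0105) = (-0.1648, -0.2854, 0.0105)
|centre ₂|²−|centre ₁|² = 0.0039;  |centre ₃|²−|centre ₁|² = 0.0289
[-0.7914 0.4677 0.0097]·P = 0.0039;  [-0.8510 -0.5708 0.2384]·P = 0.0289
det = 0.8497;  x = -0.0185+0.1377z,  y = -0.0230+0.2124z
sphere 1 gives Az²+Bz+C=0 with A=1.0641, B=0.1308, C=-0.1597;  B²−4AC=0.6967;  roots -0.4537, 0.3307;  negative root z = -0.4537
x = -0.0810, y = -0.1194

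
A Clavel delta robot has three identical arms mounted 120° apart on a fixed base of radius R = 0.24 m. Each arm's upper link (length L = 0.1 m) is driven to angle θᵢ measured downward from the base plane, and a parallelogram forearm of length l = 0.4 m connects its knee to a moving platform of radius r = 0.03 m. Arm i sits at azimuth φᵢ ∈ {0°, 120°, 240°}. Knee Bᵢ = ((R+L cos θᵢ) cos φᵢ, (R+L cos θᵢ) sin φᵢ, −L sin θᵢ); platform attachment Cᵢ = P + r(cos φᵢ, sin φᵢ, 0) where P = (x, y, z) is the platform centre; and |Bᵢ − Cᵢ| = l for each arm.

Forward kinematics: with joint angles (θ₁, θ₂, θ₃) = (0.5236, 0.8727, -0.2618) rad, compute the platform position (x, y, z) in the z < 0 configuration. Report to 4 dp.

φ1=0.0°: virtual centre (0.2966, 0.0000, -0.0500), radius l
O2 = (0.2743·cos120.0°, 0.2743·sin120.0°, -0.0766) = (-0.1371, 0.2375, -0.0766)
arm 3 at φ=240.0°: e+L cos θ3 = 0.3066;  O3 = (-0.1533, -0.2655, 0.0259)
|O₂|²−|O₁|² = -0.0094;  |O₃|²−|O₁|² = 0.0042
plane₁₂: -0.8675x+0.4751y+-0.0532z = -0.0094
det = 0.8881;  x = 0.0034+0.0494z,  y = -0.0136+0.2022z
into |P−O₁|² = l²: 1.0433z² + 0.0656z + -0.0713 = 0;  Δ = 0.3020;  z = -0.2948 or 0.2319 → z<0 root = -0.2948
x = -0.0112, y = -0.0732

(-0.0112, -0.0732, -0.2948)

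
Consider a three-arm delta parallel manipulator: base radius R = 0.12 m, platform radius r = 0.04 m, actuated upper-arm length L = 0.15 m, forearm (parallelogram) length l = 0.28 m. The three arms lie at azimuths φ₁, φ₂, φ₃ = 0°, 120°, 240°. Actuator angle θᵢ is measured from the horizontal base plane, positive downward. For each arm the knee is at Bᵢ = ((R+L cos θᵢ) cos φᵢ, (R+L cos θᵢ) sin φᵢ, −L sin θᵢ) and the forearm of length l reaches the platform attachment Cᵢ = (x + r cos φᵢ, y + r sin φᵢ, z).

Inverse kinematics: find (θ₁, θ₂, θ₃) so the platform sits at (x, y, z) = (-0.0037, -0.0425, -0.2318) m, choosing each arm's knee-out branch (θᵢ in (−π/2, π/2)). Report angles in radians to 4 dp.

arm 1 (φ=0.0°): x'=-0.0037, y'=-0.0425
  A=0.0837, B=-0.2318, C=(l²−L²−A²−y'²−z²)/(2L)=-0.0221
  θ1 = atan2(B,A) + arccos(C/0.2464) = 0.4365
rotate P by −φ2: (-0.0350, 0.0245, -0.2318)
  e−x'=0.1150;  (l²−L²−(e−x')²−y'²−z²)/2L = -0.0388
  γ=atan2(-0.2318,0.1150)=-1.1104;  ψ=arccos(-0.1500)=1.7214;  θ2=γ+ψ≈0.6110
rotate P by −φ3: (0.0387, 0.0180, -0.2318)
  e−x'=0.0413;  (l²−L²−(e−x')²−y'²−z²)/2L = 0.0004
  γ=atan2(-0.2318,0.0413)=-1.3943;  ψ=arccos(0.0019)=1.5689;  θ3=γ+ψ≈0.1746

θ₁ = 0.4365, θ₂ = 0.6110, θ₃ = 0.1746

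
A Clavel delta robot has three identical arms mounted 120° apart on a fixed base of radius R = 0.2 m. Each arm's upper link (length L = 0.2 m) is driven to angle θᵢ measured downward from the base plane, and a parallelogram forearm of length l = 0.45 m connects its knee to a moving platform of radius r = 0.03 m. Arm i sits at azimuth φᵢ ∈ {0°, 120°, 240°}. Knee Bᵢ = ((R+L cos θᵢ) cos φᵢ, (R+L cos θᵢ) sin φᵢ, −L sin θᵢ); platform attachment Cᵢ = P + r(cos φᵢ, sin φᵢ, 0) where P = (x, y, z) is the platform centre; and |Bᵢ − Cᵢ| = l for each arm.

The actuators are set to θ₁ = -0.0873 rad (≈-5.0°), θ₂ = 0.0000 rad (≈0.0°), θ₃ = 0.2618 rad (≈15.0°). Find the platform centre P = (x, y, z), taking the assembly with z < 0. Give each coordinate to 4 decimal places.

(0.0219, 0.0238, -0.2677)

O1 = (0.3692·cos0.0°, 0.3692·sin0.0°, 0.0174) = (0.3692, 0.0000, 0.0174)
O2 = (0.3700·cos120.0°, 0.3700·sin120.0°, 0.0000) = (-0.1850, 0.3204, 0.0000)
O3 = (0.3632·cos240.0°, 0.3632·sin240.0°, -0.0518) = (-0.1816, -0.3145, -0.0518)
eliminate P² terms by subtracting sphere 1 from 2 and 3
plane₁₂: -1.1085x+0.6409y+-0.0349z = 0.0003
det = 1.4033;  x = 0.0008+-0.0788z,  y = 0.0018+-0.0819z
quadratic in z: (1.0129)z²+(0.0229)z+(-0.0665)=0, √Δ=0.5194 → z ∈ {-0.2677, 0.2451}; z = -0.2677 (taking z<0)
x = 0.0219, y = 0.0238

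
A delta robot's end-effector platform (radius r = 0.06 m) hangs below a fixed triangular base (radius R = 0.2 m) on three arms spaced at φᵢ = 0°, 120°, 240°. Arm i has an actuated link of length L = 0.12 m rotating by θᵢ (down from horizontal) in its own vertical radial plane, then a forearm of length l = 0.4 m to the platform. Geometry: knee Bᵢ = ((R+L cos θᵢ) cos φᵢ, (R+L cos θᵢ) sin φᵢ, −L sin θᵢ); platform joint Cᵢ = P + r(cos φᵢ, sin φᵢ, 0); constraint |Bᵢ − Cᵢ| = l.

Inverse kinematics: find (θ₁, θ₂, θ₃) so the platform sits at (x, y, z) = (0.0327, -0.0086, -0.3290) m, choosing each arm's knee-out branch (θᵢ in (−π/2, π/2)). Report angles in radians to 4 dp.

θ₁ = -0.0003, θ₂ = 0.3489, θ₃ = 0.2613

rotate P by −φ1: (0.0327, -0.0086, -0.3290)
  A cos θ + B sin θ = C:  0.1073·cos θ + -0.3290·sin θ = 0.1074
  θ1 = atan2(B,A) + arccos(C/0.3461) = -0.0003
φ2=120.0° → target in arm frame (-0.0238, -0.0240)
  A cos θ + B sin θ = C:  0.1638·cos θ + -0.3290·sin θ = 0.0415
  γ=atan2(-0.3290,0.1638)=-1.1089;  ψ=arccos(0.1128)=1.4577;  θ2=γ+ψ≈0.3489
φ3=240.0° → target in arm frame (-0.0089, 0.0326)
  e−x'=0.1489;  (l²−L²−(e−x')²−y'²−z²)/2L = 0.0588
  √(A²+B²)=0.3611;  θ3 = -1.1458+1.4071 ≈ 0.2613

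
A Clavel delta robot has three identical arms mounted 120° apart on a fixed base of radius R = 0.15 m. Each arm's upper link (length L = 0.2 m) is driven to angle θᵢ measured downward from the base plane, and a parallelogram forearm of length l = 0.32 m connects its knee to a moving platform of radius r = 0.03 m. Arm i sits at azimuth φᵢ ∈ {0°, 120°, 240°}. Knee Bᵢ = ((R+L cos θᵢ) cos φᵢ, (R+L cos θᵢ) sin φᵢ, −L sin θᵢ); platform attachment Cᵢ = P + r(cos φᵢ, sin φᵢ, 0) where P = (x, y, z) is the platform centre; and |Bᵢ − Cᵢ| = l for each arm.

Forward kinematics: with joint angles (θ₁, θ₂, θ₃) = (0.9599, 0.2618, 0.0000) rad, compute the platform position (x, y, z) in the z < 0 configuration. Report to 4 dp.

(-0.0848, -0.0171, -0.1706)

S1 = (0.2347·cos0.0°, 0.2347·sin0.0°, -0.1638) = (0.2347, 0.0000, -0.1638)
S2 = (0.3132·cos120.0°, 0.3132·sin120.0°, -0.0518) = (-0.1566, 0.2712, -0.0518)
arm 3 at φ=240.0°: ρ3 = 0.3200;  S3 = (-0.1600, -0.2771, 0.0000)
eliminate P² terms by subtracting sphere 1 from 2 and 3
[-0.7826 0.5425 0.2241]·P = 0.0188;  [-0.7894 -0.5543 0.3277]·P = 0.0205
Cramer: x(z) = -0.0250+0.3503z;  y(z) = -0.0013+0.0922z
quadratic in z: (1.1312)z²+(0.1455)z+(-0.0081)=0, √Δ=0.2405 → z ∈ {-0.1706, 0.0420}; z = -0.1706 (taking z<0)
x = -0.0848, y = -0.0171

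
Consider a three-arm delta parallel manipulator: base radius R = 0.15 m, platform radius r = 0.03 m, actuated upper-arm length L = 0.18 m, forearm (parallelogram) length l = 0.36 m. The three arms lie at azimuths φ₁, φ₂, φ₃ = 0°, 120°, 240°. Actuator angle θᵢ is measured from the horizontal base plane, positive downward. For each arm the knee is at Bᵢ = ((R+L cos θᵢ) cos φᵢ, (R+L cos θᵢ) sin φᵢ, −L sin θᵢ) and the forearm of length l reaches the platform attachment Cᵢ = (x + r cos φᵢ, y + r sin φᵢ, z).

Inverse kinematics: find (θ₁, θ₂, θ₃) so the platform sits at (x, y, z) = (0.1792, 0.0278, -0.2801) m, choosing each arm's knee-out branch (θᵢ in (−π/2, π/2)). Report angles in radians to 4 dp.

rotate P by −φ1: (0.1792, 0.0278, -0.2801)
  e−x'=-0.0592;  (l²−L²−(e−x')²−y'²−z²)/2L = 0.0402
  γ=atan2(-0.2801,-0.0592)=-1.7791;  ψ=arccos(0.1404)=1.4300;  θ1=γ+ψ≈-0.3491
rotate P by −φ2: (-0.0655, -0.1691, -0.2801)
  A cos θ + B sin θ = C:  0.1855·cos θ + -0.2801·sin θ = -0.1230
  √(A²+B²)=0.3360;  θ2 = -0.9858+1.9455 ≈ 0.9597
arm 3 (φ=240.0°): x'=-0.1137, y'=0.1413
  A=0.2337, B=-0.2801, C=(l²−L²−A²−y'²−z²)/(2L)=-0.1551
  √(A²+B²)=0.3648;  θ3 = -0.8755+2.0099 ≈ 1.1344

θ₁ = -0.3491, θ₂ = 0.9597, θ₃ = 1.1344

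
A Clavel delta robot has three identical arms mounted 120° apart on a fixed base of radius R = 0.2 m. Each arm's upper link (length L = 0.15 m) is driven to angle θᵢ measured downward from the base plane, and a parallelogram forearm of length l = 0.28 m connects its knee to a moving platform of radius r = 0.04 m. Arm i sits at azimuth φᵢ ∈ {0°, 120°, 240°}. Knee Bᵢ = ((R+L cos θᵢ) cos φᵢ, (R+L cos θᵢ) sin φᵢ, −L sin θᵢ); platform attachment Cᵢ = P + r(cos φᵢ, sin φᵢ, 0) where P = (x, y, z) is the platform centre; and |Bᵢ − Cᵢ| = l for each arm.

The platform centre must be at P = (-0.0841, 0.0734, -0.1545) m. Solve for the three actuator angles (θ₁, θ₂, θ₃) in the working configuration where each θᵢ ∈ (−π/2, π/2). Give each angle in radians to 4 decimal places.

θ₁ = 1.3964, θ₂ = -0.2621, θ₃ = 1.0472

arm 1 (φ=0.0°): x'=-0.0841, y'=0.0734
  e−x'=0.2441;  (l²−L²−(e−x')²−y'²−z²)/2L = -0.1098
  γ=atan2(-0.1545,0.2441)=-0.5643;  ψ=arccos(-0.3801)=1.9607;  θ1=γ+ψ≈1.3964
rotate P by −φ2: (0.1056, 0.0361, -0.1545)
  A=0.0544, B=-0.1545, C=(l²−L²−A²−y'²−z²)/(2L)=0.0926
  γ=atan2(-0.1545,0.0544)=-1.2323;  ψ=arccos(0.5651)=0.9703;  θ2=γ+ψ≈-0.2621
arm 3 (φ=240.0°): x'=-0.0215, y'=-0.1095
  A cos θ + B sin θ = C:  0.1815·cos θ + -0.1545·sin θ = -0.0431
  γ=atan2(-0.1545,0.1815)=-0.7052;  ψ=arccos(-0.1806)=1.7524;  θ3=γ+ψ≈1.0472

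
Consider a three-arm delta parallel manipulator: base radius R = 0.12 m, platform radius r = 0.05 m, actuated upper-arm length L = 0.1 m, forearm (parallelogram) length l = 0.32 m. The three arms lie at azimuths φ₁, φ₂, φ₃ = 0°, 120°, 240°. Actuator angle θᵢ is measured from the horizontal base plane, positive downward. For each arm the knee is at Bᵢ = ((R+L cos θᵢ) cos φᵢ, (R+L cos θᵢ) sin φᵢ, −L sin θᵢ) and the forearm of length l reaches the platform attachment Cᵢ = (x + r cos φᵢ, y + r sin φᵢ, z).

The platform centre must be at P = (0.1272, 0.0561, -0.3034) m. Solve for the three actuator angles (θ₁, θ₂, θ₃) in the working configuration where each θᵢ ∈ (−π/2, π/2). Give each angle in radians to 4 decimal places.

arm 1 (φ=0.0°): x'=0.1272, y'=0.0561
  A cos θ + B sin θ = C:  -0.0572·cos θ + -0.3034·sin θ = -0.0304
  θ1 = atan2(B,A) + arccos(C/0.3087) = -0.0879
φ2=120.0° → target in arm frame (-0.0150, -0.1382)
  e−x'=0.0850;  (l²−L²−(e−x')²−y'²−z²)/2L = -0.1299
  √(A²+B²)=0.3151;  θ2 = -1.2976+1.9958 ≈ 0.6982
φ3=240.0° → target in arm frame (-0.1122, 0.0821)
  e−x'=0.1822;  (l²−L²−(e−x')²−y'²−z²)/2L = -0.1979
  √(A²+B²)=0.3539;  θ3 = -1.0300+2.1643 ≈ 1.1343

θ₁ = -0.0879, θ₂ = 0.6982, θ₃ = 1.1343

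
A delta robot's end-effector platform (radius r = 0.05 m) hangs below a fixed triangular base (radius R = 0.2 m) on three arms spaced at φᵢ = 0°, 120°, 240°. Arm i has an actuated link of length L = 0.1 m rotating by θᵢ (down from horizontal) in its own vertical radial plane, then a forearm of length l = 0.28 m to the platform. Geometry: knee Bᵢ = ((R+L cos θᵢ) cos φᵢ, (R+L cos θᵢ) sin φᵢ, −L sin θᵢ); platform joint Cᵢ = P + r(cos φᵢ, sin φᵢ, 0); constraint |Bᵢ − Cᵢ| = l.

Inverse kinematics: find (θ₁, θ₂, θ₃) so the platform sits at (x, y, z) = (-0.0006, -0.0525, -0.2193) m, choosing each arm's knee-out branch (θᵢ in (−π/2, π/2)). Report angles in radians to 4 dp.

rotate P by −φ1: (-0.0006, -0.0525, -0.2193)
  A cos θ + B sin θ = C:  0.1506·cos θ + -0.2193·sin θ = -0.0256
  √(A²+B²)=0.2660;  θ1 = -0.9690+1.6673 ≈ 0.6983
rotate P by −φ2: (-0.0452, 0.0268, -0.2193)
  A=0.1952, B=-0.2193, C=(l²−L²−A²−y'²−z²)/(2L)=-0.0925
  θ2 = atan2(B,A) + arccos(C/0.2936) = 1.0478
rotate P by −φ3: (0.0458, 0.0257, -0.2193)
  A=0.1042, B=-0.2193, C=(l²−L²−A²−y'²−z²)/(2L)=0.0439
  γ=atan2(-0.2193,0.1042)=-1.1271;  ψ=arccos(0.1808)=1.3890;  θ3=γ+ψ≈0.2619

θ₁ = 0.6983, θ₂ = 1.0478, θ₃ = 0.2619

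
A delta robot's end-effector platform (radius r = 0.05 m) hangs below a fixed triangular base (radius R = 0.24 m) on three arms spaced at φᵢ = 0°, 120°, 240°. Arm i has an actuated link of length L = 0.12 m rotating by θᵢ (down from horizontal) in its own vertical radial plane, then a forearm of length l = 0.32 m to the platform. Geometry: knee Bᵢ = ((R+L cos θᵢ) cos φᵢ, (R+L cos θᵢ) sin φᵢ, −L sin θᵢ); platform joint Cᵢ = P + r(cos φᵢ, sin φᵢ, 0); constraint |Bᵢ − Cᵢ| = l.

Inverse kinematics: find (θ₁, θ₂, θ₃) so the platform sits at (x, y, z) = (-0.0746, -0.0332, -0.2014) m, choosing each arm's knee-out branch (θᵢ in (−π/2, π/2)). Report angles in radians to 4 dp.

rotate P by −φ1: (-0.0746, -0.0332, -0.2014)
  A cos θ + B sin θ = C:  0.2646·cos θ + -0.2014·sin θ = -0.0987
  θ1 = atan2(B,A) + arccos(C/0.3325) = 1.2214
φ2=120.0° → target in arm frame (0.0085, 0.0812)
  A cos θ + B sin θ = C:  0.1815·cos θ + -0.2014·sin θ = 0.0330
  γ=atan2(-0.2014,0.1815)=-0.8375;  ψ=arccos(0.1217)=1.4488;  θ2=γ+ψ≈0.6113
arm 3 (φ=240.0°): x'=0.0661, y'=-0.0480
  e−x'=0.1239;  (l²−L²−(e−x')²−y'²−z²)/2L = 0.1240
  γ=atan2(-0.2014,0.1239)=-1.0191;  ψ=arccos(0.5245)=1.0186;  θ3=γ+ψ≈-0.0005

θ₁ = 1.2214, θ₂ = 0.6113, θ₃ = -0.0005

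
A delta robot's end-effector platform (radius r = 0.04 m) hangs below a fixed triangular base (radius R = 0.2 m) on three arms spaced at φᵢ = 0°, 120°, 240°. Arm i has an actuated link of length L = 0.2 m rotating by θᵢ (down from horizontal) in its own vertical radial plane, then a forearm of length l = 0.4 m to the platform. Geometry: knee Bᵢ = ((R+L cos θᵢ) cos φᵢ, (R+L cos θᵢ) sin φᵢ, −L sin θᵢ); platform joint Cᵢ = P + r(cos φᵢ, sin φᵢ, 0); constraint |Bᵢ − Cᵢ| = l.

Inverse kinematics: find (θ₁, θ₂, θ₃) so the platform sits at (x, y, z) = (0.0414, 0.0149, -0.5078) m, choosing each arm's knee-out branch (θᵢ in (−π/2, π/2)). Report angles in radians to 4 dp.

arm 1 (φ=0.0°): x'=0.0414, y'=0.0149
  e−x'=0.1186;  (l²−L²−(e−x')²−y'²−z²)/2L = -0.3804
  γ=atan2(-0.5078,0.1186)=-1.3414;  ψ=arccos(-0.7294)=2.3883;  θ1=γ+ψ≈1.0469
φ2=120.0° → target in arm frame (-0.0078, -0.0433)
  A=0.1678, B=-0.5078, C=(l²−L²−A²−y'²−z²)/(2L)=-0.4197
  γ=atan2(-0.5078,0.1678)=-1.2517;  ψ=arccos(-0.7848)=2.4732;  θ2=γ+ψ≈1.2216
arm 3 (φ=240.0°): x'=-0.0336, y'=0.0284
  A=0.1936, B=-0.5078, C=(l²−L²−A²−y'²−z²)/(2L)=-0.4404
  θ3 = atan2(B,A) + arccos(C/0.5435) = 1.3090

θ₁ = 1.0469, θ₂ = 1.2216, θ₃ = 1.3090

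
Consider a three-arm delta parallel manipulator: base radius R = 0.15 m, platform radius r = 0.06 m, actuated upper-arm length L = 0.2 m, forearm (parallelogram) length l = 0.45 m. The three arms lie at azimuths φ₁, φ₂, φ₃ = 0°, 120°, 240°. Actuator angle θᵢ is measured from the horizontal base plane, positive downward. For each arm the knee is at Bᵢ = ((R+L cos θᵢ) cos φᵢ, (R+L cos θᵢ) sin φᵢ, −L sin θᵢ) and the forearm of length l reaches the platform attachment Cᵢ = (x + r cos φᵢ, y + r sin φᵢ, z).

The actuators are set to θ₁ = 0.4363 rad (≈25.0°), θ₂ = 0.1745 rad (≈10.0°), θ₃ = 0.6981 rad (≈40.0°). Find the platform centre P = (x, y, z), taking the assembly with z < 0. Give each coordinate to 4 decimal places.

O1 = (0.2713·cos0.0°, 0.2713·sin0.0°, -0.0845) = (0.2713, 0.0000, -0.0845)
φ2=120.0°: virtual centre (-0.1435, 0.2485, -0.0347), radius l
O3 = (0.2432·cos240.0°, 0.2432·sin240.0°, -0.1286) = (-0.1216, -0.2106, -0.1286)
eliminate P² terms by subtracting sphere 1 from 2 and 3
linear system: -0.8295x+0.4970y = 0.0028−0.0996z; -0.7857x+-0.4213y = -0.0050−-0.0881z
det = 0.7400;  x = 0.0018+-0.0025z,  y = 0.0087+-0.2045z
quadratic in z: (1.0418)z²+(0.1668)z+(-0.1227)=0, √Δ=0.7342 → z ∈ {-0.4324, 0.2723}; z = -0.4324 (taking z<0)
x = 0.0028, y = 0.0971

(0.0028, 0.0971, -0.4324)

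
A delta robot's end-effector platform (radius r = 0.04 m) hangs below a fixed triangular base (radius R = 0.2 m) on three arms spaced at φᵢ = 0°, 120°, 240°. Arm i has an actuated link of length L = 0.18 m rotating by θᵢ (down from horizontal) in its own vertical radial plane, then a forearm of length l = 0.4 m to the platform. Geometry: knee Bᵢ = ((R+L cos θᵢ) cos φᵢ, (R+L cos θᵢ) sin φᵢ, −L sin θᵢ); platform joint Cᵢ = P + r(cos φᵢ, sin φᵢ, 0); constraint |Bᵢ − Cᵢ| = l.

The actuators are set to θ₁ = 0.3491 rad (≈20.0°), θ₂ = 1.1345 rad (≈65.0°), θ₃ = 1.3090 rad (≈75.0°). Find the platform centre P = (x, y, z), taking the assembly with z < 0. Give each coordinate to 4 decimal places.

(0.1405, 0.0293, -0.4131)

centre 1 = (0.3291·cos0.0°, 0.3291·sin0.0°, -0.0616) = (0.3291, 0.0000, -0.0616)
arm 2 at φ=120.0°: ρ2 = 0.2361;  centre 2 = (-0.1180, 0.2044, -0.1631)
φ3=240.0°: virtual centre (-0.1033, -0.1789, -0.1739), radius l
subtract pairs → two planes through P
[-0.8944 0.4089 -0.2031]·P = -0.0298;  [-0.8649 -0.3578 -0.2246]·P = -0.0392
det = 0.6736;  x = 0.0396+-0.2442z,  y = 0.0138+-0.0374z
quadratic in z: (1.0610)z²+(0.2635)z+(-0.0722)=0, √Δ=0.6131 → z ∈ {-0.4131, 0.1647}; z = -0.4131 (taking z<0)
x = 0.1405, y = 0.0293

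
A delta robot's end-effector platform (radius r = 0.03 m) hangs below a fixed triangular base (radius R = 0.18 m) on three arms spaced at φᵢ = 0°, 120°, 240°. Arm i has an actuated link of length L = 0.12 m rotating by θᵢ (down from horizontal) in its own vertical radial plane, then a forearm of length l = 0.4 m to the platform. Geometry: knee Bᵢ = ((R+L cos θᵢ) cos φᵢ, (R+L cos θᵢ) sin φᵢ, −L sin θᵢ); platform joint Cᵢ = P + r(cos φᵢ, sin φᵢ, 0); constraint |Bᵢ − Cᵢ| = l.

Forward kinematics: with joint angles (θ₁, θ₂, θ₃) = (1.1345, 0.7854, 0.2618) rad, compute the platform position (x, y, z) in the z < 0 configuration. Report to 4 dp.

arm 1 at φ=0.0°: e+L cos θ1 = 0.2007;  O1 = (0.2007, 0.0000, -0.1088)
arm 2 at φ=120.0°: e+L cos θ2 = 0.2349;  O2 = (-0.1174, 0.2034, -0.0849)
arm 3 at φ=240.0°: e+L cos θ3 = 0.2659;  O3 = (-0.1330, -0.2303, -0.0311)
eliminate P² terms by subtracting sphere 1 from 2 and 3
linear system: -0.6363x+0.4068y = 0.0102−0.0478z; -0.6673x+-0.4606y = 0.0196−0.1554z
Cramer: x(z) = -0.0225+0.1510z;  y(z) = -0.0099+0.1186z
sphere 1 gives Az²+Bz+C=0 with A=1.0369, B=0.1478, C=-0.0983;  B²−4AC=0.4294;  roots -0.3873, 0.2447;  negative root z = -0.3873
x = -0.0809, y = -0.0559

(-0.0809, -0.0559, -0.3873)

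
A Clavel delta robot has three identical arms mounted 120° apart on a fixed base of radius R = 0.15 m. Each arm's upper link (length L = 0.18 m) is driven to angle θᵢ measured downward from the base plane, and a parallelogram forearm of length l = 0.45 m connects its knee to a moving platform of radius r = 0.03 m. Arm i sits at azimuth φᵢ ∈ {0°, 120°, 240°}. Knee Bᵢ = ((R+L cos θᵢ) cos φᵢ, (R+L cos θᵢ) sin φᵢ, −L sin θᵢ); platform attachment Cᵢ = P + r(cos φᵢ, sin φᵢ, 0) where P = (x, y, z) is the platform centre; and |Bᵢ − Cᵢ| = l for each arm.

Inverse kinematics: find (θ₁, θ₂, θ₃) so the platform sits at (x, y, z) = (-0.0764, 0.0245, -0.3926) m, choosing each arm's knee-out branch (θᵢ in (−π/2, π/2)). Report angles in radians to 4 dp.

φ1=0.0° → target in arm frame (-0.0764, 0.0245)
  e−x'=0.1964;  (l²−L²−(e−x')²−y'²−z²)/2L = -0.0645
  √(A²+B²)=0.4390;  θ1 = -1.1069+1.7182 ≈ 0.6112
φ2=120.0° → target in arm frame (0.0594, 0.0539)
  e−x'=0.0606;  (l²−L²−(e−x')²−y'²−z²)/2L = 0.0261
  √(A²+B²)=0.3972;  θ2 = -1.4177+1.5051 ≈ 0.0874
φ3=240.0° → target in arm frame (0.0170, -0.0784)
  A=0.1030, B=-0.3926, C=(l²−L²−A²−y'²−z²)/(2L)=-0.0022
  θ3 = atan2(B,A) + arccos(C/0.4059) = 0.2621

θ₁ = 0.6112, θ₂ = 0.0874, θ₃ = 0.2621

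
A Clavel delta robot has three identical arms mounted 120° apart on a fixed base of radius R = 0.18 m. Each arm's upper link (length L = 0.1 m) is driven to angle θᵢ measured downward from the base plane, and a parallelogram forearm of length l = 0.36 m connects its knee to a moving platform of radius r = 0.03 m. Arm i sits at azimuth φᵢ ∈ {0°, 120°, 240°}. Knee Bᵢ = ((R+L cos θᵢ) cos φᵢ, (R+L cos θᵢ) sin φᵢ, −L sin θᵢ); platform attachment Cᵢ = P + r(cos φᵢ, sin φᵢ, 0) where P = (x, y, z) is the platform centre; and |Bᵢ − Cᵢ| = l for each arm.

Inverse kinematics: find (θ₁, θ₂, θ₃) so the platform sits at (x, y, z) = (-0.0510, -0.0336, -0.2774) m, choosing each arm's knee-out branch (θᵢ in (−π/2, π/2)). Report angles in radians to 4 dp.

θ₁ = 0.6107, θ₂ = 0.2614, θ₃ = -0.2620

φ1=0.0° → target in arm frame (-0.0510, -0.0336)
  A=0.2010, B=-0.2774, C=(l²−L²−A²−y'²−z²)/(2L)=0.0056
  γ=atan2(-0.2774,0.2010)=-0.9438;  ψ=arccos(0.0163)=1.5545;  θ1=γ+ψ≈0.6107
φ2=120.0° → target in arm frame (-0.0036, 0.0610)
  A=0.1536, B=-0.2774, C=(l²−L²−A²−y'²−z²)/(2L)=0.0767
  γ=atan2(-0.2774,0.1536)=-1.0651;  ψ=arccos(0.2419)=1.3265;  θ2=γ+ψ≈0.2614
rotate P by −φ3: (0.0546, -0.0274, -0.2774)
  e−x'=0.0954;  (l²−L²−(e−x')²−y'²−z²)/2L = 0.1640
  √(A²+B²)=0.2933;  θ3 = -1.2396+0.9776 ≈ -0.2620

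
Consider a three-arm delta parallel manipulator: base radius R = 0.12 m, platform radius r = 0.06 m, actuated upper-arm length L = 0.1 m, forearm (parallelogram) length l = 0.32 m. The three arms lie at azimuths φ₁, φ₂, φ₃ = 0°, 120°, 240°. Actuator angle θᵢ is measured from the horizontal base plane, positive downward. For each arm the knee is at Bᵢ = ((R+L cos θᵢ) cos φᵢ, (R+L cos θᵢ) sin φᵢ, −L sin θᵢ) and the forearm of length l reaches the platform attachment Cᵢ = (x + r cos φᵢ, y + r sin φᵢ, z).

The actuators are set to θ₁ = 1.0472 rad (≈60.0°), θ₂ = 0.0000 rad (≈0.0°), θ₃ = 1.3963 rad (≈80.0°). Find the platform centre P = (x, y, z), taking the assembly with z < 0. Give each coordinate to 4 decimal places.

φ1=0.0°: virtual centre (0.1100, 0.0000, -0.0866), radius l
φ2=120.0°: virtual centre (-0.0800, 0.1386, 0.0000), radius l
S3 = (0.0774·cos240.0°, 0.0774·sin240.0°, -0.0985) = (-0.0387, -0.0670, -0.0985)
eliminate P² terms by subtracting sphere 1 from 2 and 3
linear system: -0.3800x+0.2771y = 0.0060−0.1732z; -0.2974x+-0.1340y = -0.0039−-0.0238z
det = 0.1333;  x = 0.0021+0.1247z,  y = 0.0245+-0.4540z
into |P−S₁|² = l²: 1.2217z² + 0.1240z + -0.0827 = 0;  Δ = 0.4193;  z = -0.3158 or 0.2143 → z<0 root = -0.3158
x = -0.0373, y = 0.1679

(-0.0373, 0.1679, -0.3158)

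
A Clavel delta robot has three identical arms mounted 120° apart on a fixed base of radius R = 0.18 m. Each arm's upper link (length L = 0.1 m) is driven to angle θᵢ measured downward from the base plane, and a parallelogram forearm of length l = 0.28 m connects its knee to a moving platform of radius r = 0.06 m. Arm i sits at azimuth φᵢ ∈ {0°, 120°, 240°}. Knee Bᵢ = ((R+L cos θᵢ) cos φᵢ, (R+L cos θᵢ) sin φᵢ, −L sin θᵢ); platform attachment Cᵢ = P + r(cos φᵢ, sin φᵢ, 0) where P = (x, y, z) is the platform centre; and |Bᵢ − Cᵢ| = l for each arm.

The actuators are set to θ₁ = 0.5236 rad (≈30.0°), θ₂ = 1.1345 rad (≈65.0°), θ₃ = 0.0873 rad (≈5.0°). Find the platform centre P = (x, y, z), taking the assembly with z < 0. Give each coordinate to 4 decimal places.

arm 1 at φ=0.0°: ρ1 = 0.2066;  O1 = (0.2066, 0.0000, -0.0500)
O2 = (0.1623·cos120.0°, 0.1623·sin120.0°, -0.0906) = (-0.0811, 0.1405, -0.0906)
O3 = (0.2196·cos240.0°, 0.2196·sin240.0°, -0.0087) = (-0.1098, -0.1902, -0.0087)
subtract pairs → two planes through P
linear system: -0.5755x+0.2810y = -0.0106−-0.0813z; -0.6328x+-0.3804y = 0.0031−0.0826z
Cramer: x(z) = 0.0080-0.0194z;  y(z) = -0.0215+0.2494z
into |P−O₁|² = l²: 1.0626z² + 0.0970z + -0.0360 = 0;  Δ = 0.1624;  z = -0.2353 or 0.1440 → z<0 root = -0.2353
x = 0.0126, y = -0.0802

(0.0126, -0.0802, -0.2353)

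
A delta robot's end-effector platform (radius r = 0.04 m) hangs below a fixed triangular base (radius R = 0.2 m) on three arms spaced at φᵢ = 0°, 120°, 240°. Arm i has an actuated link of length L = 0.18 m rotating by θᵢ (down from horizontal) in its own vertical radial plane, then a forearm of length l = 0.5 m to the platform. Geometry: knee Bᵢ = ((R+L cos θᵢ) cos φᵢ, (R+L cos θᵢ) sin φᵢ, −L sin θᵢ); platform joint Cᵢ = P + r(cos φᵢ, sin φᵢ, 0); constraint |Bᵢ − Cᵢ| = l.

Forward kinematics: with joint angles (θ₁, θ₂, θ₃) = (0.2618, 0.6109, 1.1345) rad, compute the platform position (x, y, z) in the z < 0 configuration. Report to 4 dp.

(0.1172, 0.0951, -0.4871)

centre 1 = (0.3339·cos0.0°, 0.3339·sin0.0°, -0.0466) = (0.3339, 0.0000, -0.0466)
arm 2 at φ=120.0°: ρ2 = 0.3074;  centre 2 = (-0.1537, 0.2663, -0.1032)
centre 3 = (0.2361·cos240.0°, 0.2361·sin240.0°, -0.1631) = (-0.1180, -0.2044, -0.1631)
subtract pairs → two planes through P
[-0.9752 0.5325 -0.1133]·P = -0.0085;  [-0.9038 -0.4089 -0.2331]·P = -0.0313
Cramer: x(z) = 0.0229-0.1937z;  y(z) = 0.0260-0.1419z
into |P−centre ₁|² = l²: 1.0577z² + 0.2063z + -0.1504 = 0;  Δ = 0.6790;  z = -0.4871 or 0.2920 → z<0 root = -0.4871
x = 0.1172, y = 0.0951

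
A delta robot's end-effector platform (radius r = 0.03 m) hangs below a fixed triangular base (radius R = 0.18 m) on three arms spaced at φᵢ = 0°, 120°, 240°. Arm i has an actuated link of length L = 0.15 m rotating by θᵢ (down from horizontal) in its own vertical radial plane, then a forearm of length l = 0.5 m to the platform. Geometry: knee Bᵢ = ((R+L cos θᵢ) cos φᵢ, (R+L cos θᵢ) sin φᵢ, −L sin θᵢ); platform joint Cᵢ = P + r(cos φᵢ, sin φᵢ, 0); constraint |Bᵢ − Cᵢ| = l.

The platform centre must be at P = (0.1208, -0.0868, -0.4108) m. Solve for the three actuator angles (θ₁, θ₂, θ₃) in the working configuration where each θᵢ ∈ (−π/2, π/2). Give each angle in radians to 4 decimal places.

arm 1 (φ=0.0°): x'=0.1208, y'=-0.0868
  A=0.0292, B=-0.4108, C=(l²−L²−A²−y'²−z²)/(2L)=0.1679
  θ1 = atan2(B,A) + arccos(C/0.4118) = -0.3488
φ2=120.0° → target in arm frame (-0.1356, -0.0612)
  e−x'=0.2856;  (l²−L²−(e−x')²−y'²−z²)/2L = -0.0885
  θ2 = atan2(B,A) + arccos(C/0.5003) = 0.7853
φ3=240.0° → target in arm frame (0.0148, 0.1480)
  e−x'=0.1352;  (l²−L²−(e−x')²−y'²−z²)/2L = 0.0618
  θ3 = atan2(B,A) + arccos(C/0.4325) = 0.1746

θ₁ = -0.3488, θ₂ = 0.7853, θ₃ = 0.1746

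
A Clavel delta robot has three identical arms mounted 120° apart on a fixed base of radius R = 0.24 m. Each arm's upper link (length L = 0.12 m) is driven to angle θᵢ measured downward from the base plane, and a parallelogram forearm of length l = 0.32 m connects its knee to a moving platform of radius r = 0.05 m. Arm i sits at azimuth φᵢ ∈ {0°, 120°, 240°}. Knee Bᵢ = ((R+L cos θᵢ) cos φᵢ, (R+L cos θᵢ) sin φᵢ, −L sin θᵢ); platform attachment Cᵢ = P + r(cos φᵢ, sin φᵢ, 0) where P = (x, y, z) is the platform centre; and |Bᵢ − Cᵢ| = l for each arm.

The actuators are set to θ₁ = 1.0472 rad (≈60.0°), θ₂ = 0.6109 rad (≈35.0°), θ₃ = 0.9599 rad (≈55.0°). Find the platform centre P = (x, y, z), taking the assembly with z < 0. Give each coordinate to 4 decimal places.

φ1=0.0°: virtual centre (0.2500, 0.0000, -0.1039), radius l
φ2=120.0°: virtual centre (-0.1441, 0.2497, -0.0688), radius l
arm 3 at φ=240.0°: e+L cos θ3 = 0.2588;  S3 = (-0.1294, -0.2242, -0.0983)
eliminate P² terms by subtracting sphere 1 from 2 and 3
[-0.7883 0.4993 0.0702]·P = 0.0146;  [-0.7588 -0.4483 0.0113]·P = 0.0034
det = 0.7323;  x = -0.0112+0.0506z,  y = 0.0115+-0.0606z
quadratic in z: (1.0062)z²+(0.1800)z+(-0.0232)=0, √Δ=0.3549 → z ∈ {-0.2658, 0.0869}; z = -0.2658 (taking z<0)
x = -0.0247, y = 0.0276

(-0.0247, 0.0276, -0.2658)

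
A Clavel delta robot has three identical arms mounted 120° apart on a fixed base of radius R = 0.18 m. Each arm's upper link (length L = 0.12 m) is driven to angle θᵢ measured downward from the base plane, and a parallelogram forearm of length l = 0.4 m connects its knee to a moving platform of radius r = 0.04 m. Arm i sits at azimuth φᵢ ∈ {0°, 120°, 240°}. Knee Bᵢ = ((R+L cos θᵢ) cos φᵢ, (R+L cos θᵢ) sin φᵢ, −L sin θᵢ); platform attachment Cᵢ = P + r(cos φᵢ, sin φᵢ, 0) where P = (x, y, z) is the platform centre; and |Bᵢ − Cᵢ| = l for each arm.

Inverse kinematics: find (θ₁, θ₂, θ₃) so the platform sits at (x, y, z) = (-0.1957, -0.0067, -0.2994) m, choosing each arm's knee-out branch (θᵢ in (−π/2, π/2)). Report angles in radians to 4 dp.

φ1=0.0° → target in arm frame (-0.1957, -0.0067)
  A cos θ + B sin θ = C:  0.3357·cos θ + -0.2994·sin θ = -0.2366
  θ1 = atan2(B,A) + arccos(C/0.4498) = 1.3963
rotate P by −φ2: (0.0920, 0.1728, -0.2994)
  e−x'=0.0480;  (l²−L²−(e−x')²−y'²−z²)/2L = 0.0991
  √(A²+B²)=0.3032;  θ2 = -1.4120+1.2378 ≈ -0.1742
arm 3 (φ=240.0°): x'=0.1037, y'=-0.1661
  A cos θ + B sin θ = C:  0.0363·cos θ + -0.2994·sin θ = 0.1127
  γ=atan2(-0.2994,0.0363)=-1.4500;  ψ=arccos(0.3736)=1.1880;  θ3=γ+ψ≈-0.2620

θ₁ = 1.3963, θ₂ = -0.1742, θ₃ = -0.2620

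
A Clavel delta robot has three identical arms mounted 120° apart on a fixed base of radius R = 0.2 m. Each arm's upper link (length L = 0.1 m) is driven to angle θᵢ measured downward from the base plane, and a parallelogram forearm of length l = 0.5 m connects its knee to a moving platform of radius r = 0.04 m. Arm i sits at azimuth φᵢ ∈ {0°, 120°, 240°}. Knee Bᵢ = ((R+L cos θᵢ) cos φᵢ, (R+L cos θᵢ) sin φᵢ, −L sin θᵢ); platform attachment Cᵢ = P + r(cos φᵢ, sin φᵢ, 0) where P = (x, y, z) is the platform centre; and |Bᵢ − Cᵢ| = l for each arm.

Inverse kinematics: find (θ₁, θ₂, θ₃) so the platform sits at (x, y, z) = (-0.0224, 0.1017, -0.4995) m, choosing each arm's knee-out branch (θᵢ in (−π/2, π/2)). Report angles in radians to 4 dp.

θ₁ = 0.8730, θ₂ = 0.2623, θ₃ = 1.1348

arm 1 (φ=0.0°): x'=-0.0224, y'=0.1017
  A=0.1824, B=-0.4995, C=(l²−L²−A²−y'²−z²)/(2L)=-0.2656
  √(A²+B²)=0.5318;  θ1 = -1.2207+2.0937 ≈ 0.8730
rotate P by −φ2: (0.0993, -0.0315, -0.4995)
  A cos θ + B sin θ = C:  0.0607·cos θ + -0.4995·sin θ = -0.0709
  √(A²+B²)=0.5032;  θ2 = -1.4498+1.7121 ≈ 0.2623
φ3=240.0° → target in arm frame (-0.0769, -0.0702)
  A=0.2369, B=-0.4995, C=(l²−L²−A²−y'²−z²)/(2L)=-0.3527
  γ=atan2(-0.4995,0.2369)=-1.1280;  ψ=arccos(-0.6380)=2.2628;  θ3=γ+ψ≈1.1348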